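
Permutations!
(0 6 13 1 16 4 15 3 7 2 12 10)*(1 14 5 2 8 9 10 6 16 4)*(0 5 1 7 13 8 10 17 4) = (0 16 7 10 5 2 12 6 8 9 17 4 15 3 13 14 1) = [16, 0, 12, 13, 15, 2, 8, 10, 9, 17, 5, 11, 6, 14, 1, 3, 7, 4]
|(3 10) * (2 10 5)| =|(2 10 3 5)| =4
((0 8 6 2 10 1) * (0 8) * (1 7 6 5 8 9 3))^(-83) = (1 9 3)(2 10 7 6)(5 8)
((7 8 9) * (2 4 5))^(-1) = ((2 4 5)(7 8 9))^(-1) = (2 5 4)(7 9 8)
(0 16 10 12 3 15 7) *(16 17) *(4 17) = (0 4 17 16 10 12 3 15 7) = [4, 1, 2, 15, 17, 5, 6, 0, 8, 9, 12, 11, 3, 13, 14, 7, 10, 16]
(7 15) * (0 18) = (0 18)(7 15) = [18, 1, 2, 3, 4, 5, 6, 15, 8, 9, 10, 11, 12, 13, 14, 7, 16, 17, 0]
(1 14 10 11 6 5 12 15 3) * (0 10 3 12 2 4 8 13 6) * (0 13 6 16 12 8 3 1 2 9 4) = (0 10 11 13 16 12 15 8 6 5 9 4 3 2)(1 14) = [10, 14, 0, 2, 3, 9, 5, 7, 6, 4, 11, 13, 15, 16, 1, 8, 12]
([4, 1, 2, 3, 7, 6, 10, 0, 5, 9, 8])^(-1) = [7, 1, 2, 3, 0, 8, 5, 4, 10, 9, 6]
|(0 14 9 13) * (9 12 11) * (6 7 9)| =8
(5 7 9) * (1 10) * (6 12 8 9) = [0, 10, 2, 3, 4, 7, 12, 6, 9, 5, 1, 11, 8] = (1 10)(5 7 6 12 8 9)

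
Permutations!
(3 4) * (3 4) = (4) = [0, 1, 2, 3, 4]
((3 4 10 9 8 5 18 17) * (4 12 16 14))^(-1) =(3 17 18 5 8 9 10 4 14 16 12)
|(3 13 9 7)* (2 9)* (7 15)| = 6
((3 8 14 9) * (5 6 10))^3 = (3 9 14 8)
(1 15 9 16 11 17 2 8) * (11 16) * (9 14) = [0, 15, 8, 3, 4, 5, 6, 7, 1, 11, 10, 17, 12, 13, 9, 14, 16, 2] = (1 15 14 9 11 17 2 8)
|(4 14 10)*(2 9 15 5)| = 12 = |(2 9 15 5)(4 14 10)|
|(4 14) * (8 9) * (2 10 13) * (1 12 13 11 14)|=8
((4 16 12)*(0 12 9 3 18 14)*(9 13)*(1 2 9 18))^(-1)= ((0 12 4 16 13 18 14)(1 2 9 3))^(-1)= (0 14 18 13 16 4 12)(1 3 9 2)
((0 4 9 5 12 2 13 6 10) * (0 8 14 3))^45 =((0 4 9 5 12 2 13 6 10 8 14 3))^45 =(0 8 13 5)(2 9 3 10)(4 14 6 12)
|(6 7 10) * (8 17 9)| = 3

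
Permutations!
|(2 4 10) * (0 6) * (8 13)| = 6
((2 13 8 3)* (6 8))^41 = (2 13 6 8 3)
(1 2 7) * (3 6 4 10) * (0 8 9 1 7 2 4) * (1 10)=(0 8 9 10 3 6)(1 4)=[8, 4, 2, 6, 1, 5, 0, 7, 9, 10, 3]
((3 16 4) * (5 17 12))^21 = ((3 16 4)(5 17 12))^21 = (17)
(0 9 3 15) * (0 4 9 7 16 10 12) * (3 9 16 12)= [7, 1, 2, 15, 16, 5, 6, 12, 8, 9, 3, 11, 0, 13, 14, 4, 10]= (0 7 12)(3 15 4 16 10)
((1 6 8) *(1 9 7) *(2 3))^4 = (1 7 9 8 6)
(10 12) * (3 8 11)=(3 8 11)(10 12)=[0, 1, 2, 8, 4, 5, 6, 7, 11, 9, 12, 3, 10]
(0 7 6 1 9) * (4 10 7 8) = (0 8 4 10 7 6 1 9) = [8, 9, 2, 3, 10, 5, 1, 6, 4, 0, 7]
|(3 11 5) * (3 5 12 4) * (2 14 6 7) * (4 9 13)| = 12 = |(2 14 6 7)(3 11 12 9 13 4)|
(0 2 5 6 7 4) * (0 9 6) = (0 2 5)(4 9 6 7) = [2, 1, 5, 3, 9, 0, 7, 4, 8, 6]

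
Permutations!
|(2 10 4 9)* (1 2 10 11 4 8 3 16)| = |(1 2 11 4 9 10 8 3 16)| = 9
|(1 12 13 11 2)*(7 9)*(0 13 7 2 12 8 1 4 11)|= 6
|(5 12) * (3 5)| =3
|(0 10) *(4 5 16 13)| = 4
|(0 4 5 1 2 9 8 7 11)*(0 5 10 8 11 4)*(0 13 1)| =28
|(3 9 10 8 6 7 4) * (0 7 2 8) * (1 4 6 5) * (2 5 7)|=|(0 2 8 7 6 5 1 4 3 9 10)|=11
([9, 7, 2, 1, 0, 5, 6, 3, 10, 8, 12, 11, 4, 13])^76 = (13)(0 12 8)(1 7 3)(4 10 9)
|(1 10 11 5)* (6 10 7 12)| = |(1 7 12 6 10 11 5)| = 7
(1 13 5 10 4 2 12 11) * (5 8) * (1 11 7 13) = (2 12 7 13 8 5 10 4) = [0, 1, 12, 3, 2, 10, 6, 13, 5, 9, 4, 11, 7, 8]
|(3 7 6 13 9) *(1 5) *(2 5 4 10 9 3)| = |(1 4 10 9 2 5)(3 7 6 13)| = 12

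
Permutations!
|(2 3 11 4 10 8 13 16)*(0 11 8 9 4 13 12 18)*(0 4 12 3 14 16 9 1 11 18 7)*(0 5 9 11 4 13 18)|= |(1 4 10)(2 14 16)(3 8)(5 9 12 7)(11 18 13)|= 12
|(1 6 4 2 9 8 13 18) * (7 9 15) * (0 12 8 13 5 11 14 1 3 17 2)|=|(0 12 8 5 11 14 1 6 4)(2 15 7 9 13 18 3 17)|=72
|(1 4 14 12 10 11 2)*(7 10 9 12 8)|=8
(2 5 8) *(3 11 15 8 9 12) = (2 5 9 12 3 11 15 8) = [0, 1, 5, 11, 4, 9, 6, 7, 2, 12, 10, 15, 3, 13, 14, 8]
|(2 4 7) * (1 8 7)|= 5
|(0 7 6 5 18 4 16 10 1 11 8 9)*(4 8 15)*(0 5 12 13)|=|(0 7 6 12 13)(1 11 15 4 16 10)(5 18 8 9)|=60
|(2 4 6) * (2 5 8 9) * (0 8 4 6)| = 7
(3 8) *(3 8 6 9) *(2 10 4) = [0, 1, 10, 6, 2, 5, 9, 7, 8, 3, 4] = (2 10 4)(3 6 9)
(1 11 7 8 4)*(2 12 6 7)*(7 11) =(1 7 8 4)(2 12 6 11) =[0, 7, 12, 3, 1, 5, 11, 8, 4, 9, 10, 2, 6]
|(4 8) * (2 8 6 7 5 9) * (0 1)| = 14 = |(0 1)(2 8 4 6 7 5 9)|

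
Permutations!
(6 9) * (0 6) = (0 6 9) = [6, 1, 2, 3, 4, 5, 9, 7, 8, 0]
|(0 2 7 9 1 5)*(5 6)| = |(0 2 7 9 1 6 5)| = 7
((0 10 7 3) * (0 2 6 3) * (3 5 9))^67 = ((0 10 7)(2 6 5 9 3))^67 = (0 10 7)(2 5 3 6 9)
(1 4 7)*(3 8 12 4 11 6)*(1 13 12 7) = [0, 11, 2, 8, 1, 5, 3, 13, 7, 9, 10, 6, 4, 12] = (1 11 6 3 8 7 13 12 4)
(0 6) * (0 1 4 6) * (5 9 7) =[0, 4, 2, 3, 6, 9, 1, 5, 8, 7] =(1 4 6)(5 9 7)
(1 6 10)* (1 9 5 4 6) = (4 6 10 9 5) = [0, 1, 2, 3, 6, 4, 10, 7, 8, 5, 9]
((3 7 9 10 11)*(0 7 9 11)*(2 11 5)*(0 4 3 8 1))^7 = (11)(3 4 10 9)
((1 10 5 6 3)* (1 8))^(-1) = ((1 10 5 6 3 8))^(-1) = (1 8 3 6 5 10)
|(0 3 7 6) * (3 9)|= 5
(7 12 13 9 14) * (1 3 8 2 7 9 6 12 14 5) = (1 3 8 2 7 14 9 5)(6 12 13) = [0, 3, 7, 8, 4, 1, 12, 14, 2, 5, 10, 11, 13, 6, 9]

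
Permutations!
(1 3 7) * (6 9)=(1 3 7)(6 9)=[0, 3, 2, 7, 4, 5, 9, 1, 8, 6]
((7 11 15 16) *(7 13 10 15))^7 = (7 11)(10 13 16 15)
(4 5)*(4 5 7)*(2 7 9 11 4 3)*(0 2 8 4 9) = (0 2 7 3 8 4)(9 11) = [2, 1, 7, 8, 0, 5, 6, 3, 4, 11, 10, 9]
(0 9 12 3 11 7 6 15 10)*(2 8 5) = [9, 1, 8, 11, 4, 2, 15, 6, 5, 12, 0, 7, 3, 13, 14, 10] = (0 9 12 3 11 7 6 15 10)(2 8 5)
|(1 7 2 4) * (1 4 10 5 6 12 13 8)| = 9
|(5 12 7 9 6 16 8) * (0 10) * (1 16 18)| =|(0 10)(1 16 8 5 12 7 9 6 18)| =18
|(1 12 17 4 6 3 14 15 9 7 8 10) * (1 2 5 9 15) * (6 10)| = |(1 12 17 4 10 2 5 9 7 8 6 3 14)| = 13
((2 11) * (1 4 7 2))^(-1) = ((1 4 7 2 11))^(-1) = (1 11 2 7 4)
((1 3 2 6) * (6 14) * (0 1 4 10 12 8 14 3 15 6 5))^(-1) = ((0 1 15 6 4 10 12 8 14 5)(2 3))^(-1) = (0 5 14 8 12 10 4 6 15 1)(2 3)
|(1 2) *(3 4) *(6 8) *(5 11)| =|(1 2)(3 4)(5 11)(6 8)| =2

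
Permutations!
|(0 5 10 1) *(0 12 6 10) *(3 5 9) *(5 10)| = |(0 9 3 10 1 12 6 5)| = 8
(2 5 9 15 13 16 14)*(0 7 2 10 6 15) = (0 7 2 5 9)(6 15 13 16 14 10) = [7, 1, 5, 3, 4, 9, 15, 2, 8, 0, 6, 11, 12, 16, 10, 13, 14]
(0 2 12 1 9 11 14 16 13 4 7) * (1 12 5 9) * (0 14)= [2, 1, 5, 3, 7, 9, 6, 14, 8, 11, 10, 0, 12, 4, 16, 15, 13]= (0 2 5 9 11)(4 7 14 16 13)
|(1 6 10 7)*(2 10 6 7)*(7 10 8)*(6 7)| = 6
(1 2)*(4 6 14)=[0, 2, 1, 3, 6, 5, 14, 7, 8, 9, 10, 11, 12, 13, 4]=(1 2)(4 6 14)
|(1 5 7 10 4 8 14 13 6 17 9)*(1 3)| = 12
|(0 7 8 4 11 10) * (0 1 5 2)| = |(0 7 8 4 11 10 1 5 2)| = 9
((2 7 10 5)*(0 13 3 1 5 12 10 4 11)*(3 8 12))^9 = ((0 13 8 12 10 3 1 5 2 7 4 11))^9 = (0 7 1 12)(2 3 8 11)(4 5 10 13)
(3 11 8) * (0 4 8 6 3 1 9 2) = (0 4 8 1 9 2)(3 11 6) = [4, 9, 0, 11, 8, 5, 3, 7, 1, 2, 10, 6]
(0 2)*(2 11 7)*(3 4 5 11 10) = (0 10 3 4 5 11 7 2) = [10, 1, 0, 4, 5, 11, 6, 2, 8, 9, 3, 7]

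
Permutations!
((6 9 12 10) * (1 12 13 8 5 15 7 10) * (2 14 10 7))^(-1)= (1 12)(2 15 5 8 13 9 6 10 14)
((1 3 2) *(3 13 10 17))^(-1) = (1 2 3 17 10 13)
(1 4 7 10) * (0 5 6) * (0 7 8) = (0 5 6 7 10 1 4 8) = [5, 4, 2, 3, 8, 6, 7, 10, 0, 9, 1]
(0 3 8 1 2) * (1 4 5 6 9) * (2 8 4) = [3, 8, 0, 4, 5, 6, 9, 7, 2, 1] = (0 3 4 5 6 9 1 8 2)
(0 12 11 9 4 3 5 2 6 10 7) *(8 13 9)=(0 12 11 8 13 9 4 3 5 2 6 10 7)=[12, 1, 6, 5, 3, 2, 10, 0, 13, 4, 7, 8, 11, 9]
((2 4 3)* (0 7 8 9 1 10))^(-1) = ((0 7 8 9 1 10)(2 4 3))^(-1) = (0 10 1 9 8 7)(2 3 4)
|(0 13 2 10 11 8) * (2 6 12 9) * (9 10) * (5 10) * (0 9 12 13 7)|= |(0 7)(2 12 5 10 11 8 9)(6 13)|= 14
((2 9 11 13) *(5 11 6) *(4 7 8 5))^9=(13)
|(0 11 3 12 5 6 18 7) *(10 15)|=|(0 11 3 12 5 6 18 7)(10 15)|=8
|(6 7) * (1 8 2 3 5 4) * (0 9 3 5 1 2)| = 30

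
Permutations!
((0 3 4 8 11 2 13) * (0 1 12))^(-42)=((0 3 4 8 11 2 13 1 12))^(-42)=(0 8 13)(1 3 11)(2 12 4)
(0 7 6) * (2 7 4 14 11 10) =(0 4 14 11 10 2 7 6) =[4, 1, 7, 3, 14, 5, 0, 6, 8, 9, 2, 10, 12, 13, 11]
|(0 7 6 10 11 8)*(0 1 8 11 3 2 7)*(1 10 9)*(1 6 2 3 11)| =4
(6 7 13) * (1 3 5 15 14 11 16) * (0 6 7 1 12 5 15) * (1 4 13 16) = (0 6 4 13 7 16 12 5)(1 3 15 14 11) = [6, 3, 2, 15, 13, 0, 4, 16, 8, 9, 10, 1, 5, 7, 11, 14, 12]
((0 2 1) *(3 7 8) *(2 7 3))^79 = (0 1 2 8 7)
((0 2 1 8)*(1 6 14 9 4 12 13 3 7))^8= ((0 2 6 14 9 4 12 13 3 7 1 8))^8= (0 3 9)(1 12 6)(2 7 4)(8 13 14)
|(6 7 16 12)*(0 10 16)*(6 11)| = |(0 10 16 12 11 6 7)| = 7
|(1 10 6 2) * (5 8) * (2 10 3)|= 6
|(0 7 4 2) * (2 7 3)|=6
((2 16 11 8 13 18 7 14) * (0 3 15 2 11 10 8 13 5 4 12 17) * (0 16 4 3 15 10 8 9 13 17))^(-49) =(0 15 2 4 12)(3 5 8 16 17 11 14 7 18 13 9 10)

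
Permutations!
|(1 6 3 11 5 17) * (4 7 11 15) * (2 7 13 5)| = 24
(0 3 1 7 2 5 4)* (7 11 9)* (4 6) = [3, 11, 5, 1, 0, 6, 4, 2, 8, 7, 10, 9] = (0 3 1 11 9 7 2 5 6 4)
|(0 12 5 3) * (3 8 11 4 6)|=8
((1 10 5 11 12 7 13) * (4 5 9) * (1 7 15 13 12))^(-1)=(1 11 5 4 9 10)(7 13 15 12)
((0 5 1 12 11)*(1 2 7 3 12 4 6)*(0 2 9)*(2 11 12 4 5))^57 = (12)(0 3 1)(2 4 5)(6 9 7)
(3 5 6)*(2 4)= [0, 1, 4, 5, 2, 6, 3]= (2 4)(3 5 6)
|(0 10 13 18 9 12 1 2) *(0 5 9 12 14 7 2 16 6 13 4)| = 30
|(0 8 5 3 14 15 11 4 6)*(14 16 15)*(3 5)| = 8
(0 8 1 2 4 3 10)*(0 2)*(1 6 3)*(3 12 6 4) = (0 8 4 1)(2 3 10)(6 12) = [8, 0, 3, 10, 1, 5, 12, 7, 4, 9, 2, 11, 6]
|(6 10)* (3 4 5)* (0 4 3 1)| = |(0 4 5 1)(6 10)| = 4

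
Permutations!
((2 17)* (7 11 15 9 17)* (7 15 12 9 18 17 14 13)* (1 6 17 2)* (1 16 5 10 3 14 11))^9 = (18)(1 7 13 14 3 10 5 16 17 6)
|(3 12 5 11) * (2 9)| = 4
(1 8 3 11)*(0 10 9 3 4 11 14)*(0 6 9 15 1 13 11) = [10, 8, 2, 14, 0, 5, 9, 7, 4, 3, 15, 13, 12, 11, 6, 1] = (0 10 15 1 8 4)(3 14 6 9)(11 13)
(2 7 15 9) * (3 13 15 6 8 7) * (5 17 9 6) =(2 3 13 15 6 8 7 5 17 9) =[0, 1, 3, 13, 4, 17, 8, 5, 7, 2, 10, 11, 12, 15, 14, 6, 16, 9]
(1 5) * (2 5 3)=(1 3 2 5)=[0, 3, 5, 2, 4, 1]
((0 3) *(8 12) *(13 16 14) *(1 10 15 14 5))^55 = (0 3)(1 5 16 13 14 15 10)(8 12)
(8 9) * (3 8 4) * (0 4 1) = (0 4 3 8 9 1) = [4, 0, 2, 8, 3, 5, 6, 7, 9, 1]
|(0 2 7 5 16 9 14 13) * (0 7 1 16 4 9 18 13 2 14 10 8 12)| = |(0 14 2 1 16 18 13 7 5 4 9 10 8 12)| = 14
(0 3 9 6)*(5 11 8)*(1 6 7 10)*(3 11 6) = (0 11 8 5 6)(1 3 9 7 10) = [11, 3, 2, 9, 4, 6, 0, 10, 5, 7, 1, 8]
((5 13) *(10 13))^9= ((5 10 13))^9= (13)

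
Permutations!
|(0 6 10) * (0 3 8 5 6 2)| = 10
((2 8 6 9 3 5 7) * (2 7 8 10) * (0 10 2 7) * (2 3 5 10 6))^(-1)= (0 7 10 3 2 8 5 9 6)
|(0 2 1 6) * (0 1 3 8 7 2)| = |(1 6)(2 3 8 7)| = 4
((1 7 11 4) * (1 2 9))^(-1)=((1 7 11 4 2 9))^(-1)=(1 9 2 4 11 7)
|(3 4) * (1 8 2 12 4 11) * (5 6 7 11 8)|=5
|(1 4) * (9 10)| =2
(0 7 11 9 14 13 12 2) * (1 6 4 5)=(0 7 11 9 14 13 12 2)(1 6 4 5)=[7, 6, 0, 3, 5, 1, 4, 11, 8, 14, 10, 9, 2, 12, 13]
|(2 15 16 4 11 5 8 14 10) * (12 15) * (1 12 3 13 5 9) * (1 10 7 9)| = |(1 12 15 16 4 11)(2 3 13 5 8 14 7 9 10)| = 18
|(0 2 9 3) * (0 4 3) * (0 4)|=|(0 2 9 4 3)|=5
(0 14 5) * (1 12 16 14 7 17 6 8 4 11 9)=(0 7 17 6 8 4 11 9 1 12 16 14 5)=[7, 12, 2, 3, 11, 0, 8, 17, 4, 1, 10, 9, 16, 13, 5, 15, 14, 6]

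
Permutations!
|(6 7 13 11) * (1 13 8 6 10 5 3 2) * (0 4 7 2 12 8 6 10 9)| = |(0 4 7 6 2 1 13 11 9)(3 12 8 10 5)| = 45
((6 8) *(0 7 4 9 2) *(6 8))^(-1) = ((0 7 4 9 2))^(-1) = (0 2 9 4 7)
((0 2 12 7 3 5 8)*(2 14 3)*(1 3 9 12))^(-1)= ((0 14 9 12 7 2 1 3 5 8))^(-1)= (0 8 5 3 1 2 7 12 9 14)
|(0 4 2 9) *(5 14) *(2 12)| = 10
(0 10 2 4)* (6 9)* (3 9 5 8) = [10, 1, 4, 9, 0, 8, 5, 7, 3, 6, 2] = (0 10 2 4)(3 9 6 5 8)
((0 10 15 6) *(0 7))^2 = ((0 10 15 6 7))^2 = (0 15 7 10 6)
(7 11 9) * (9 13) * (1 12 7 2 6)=(1 12 7 11 13 9 2 6)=[0, 12, 6, 3, 4, 5, 1, 11, 8, 2, 10, 13, 7, 9]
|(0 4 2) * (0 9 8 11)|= 6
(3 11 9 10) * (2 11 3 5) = [0, 1, 11, 3, 4, 2, 6, 7, 8, 10, 5, 9] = (2 11 9 10 5)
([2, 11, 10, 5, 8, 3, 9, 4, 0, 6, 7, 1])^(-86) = (11)(0 4 10)(2 8 7)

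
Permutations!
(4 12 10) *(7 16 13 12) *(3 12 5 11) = (3 12 10 4 7 16 13 5 11) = [0, 1, 2, 12, 7, 11, 6, 16, 8, 9, 4, 3, 10, 5, 14, 15, 13]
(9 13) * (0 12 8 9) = [12, 1, 2, 3, 4, 5, 6, 7, 9, 13, 10, 11, 8, 0] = (0 12 8 9 13)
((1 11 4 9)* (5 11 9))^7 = (1 9)(4 5 11)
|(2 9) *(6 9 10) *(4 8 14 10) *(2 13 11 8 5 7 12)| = |(2 4 5 7 12)(6 9 13 11 8 14 10)| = 35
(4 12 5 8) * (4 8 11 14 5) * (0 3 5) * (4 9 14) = [3, 1, 2, 5, 12, 11, 6, 7, 8, 14, 10, 4, 9, 13, 0] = (0 3 5 11 4 12 9 14)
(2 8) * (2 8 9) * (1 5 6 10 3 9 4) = (1 5 6 10 3 9 2 4) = [0, 5, 4, 9, 1, 6, 10, 7, 8, 2, 3]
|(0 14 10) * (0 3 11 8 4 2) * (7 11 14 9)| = 21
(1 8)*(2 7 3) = (1 8)(2 7 3) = [0, 8, 7, 2, 4, 5, 6, 3, 1]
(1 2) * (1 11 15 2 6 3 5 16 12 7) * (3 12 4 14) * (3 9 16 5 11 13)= [0, 6, 13, 11, 14, 5, 12, 1, 8, 16, 10, 15, 7, 3, 9, 2, 4]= (1 6 12 7)(2 13 3 11 15)(4 14 9 16)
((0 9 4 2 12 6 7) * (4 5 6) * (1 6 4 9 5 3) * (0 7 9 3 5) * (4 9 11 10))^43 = ((1 6 11 10 4 2 12 3)(5 9))^43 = (1 10 12 6 4 3 11 2)(5 9)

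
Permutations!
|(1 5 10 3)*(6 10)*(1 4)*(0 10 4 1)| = |(0 10 3 1 5 6 4)| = 7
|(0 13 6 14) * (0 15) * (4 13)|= 6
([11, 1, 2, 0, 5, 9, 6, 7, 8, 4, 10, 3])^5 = [3, 1, 2, 11, 9, 4, 6, 7, 8, 5, 10, 0]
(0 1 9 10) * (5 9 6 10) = [1, 6, 2, 3, 4, 9, 10, 7, 8, 5, 0] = (0 1 6 10)(5 9)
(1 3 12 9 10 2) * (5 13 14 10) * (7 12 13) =(1 3 13 14 10 2)(5 7 12 9) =[0, 3, 1, 13, 4, 7, 6, 12, 8, 5, 2, 11, 9, 14, 10]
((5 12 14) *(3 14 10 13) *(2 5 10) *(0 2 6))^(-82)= ((0 2 5 12 6)(3 14 10 13))^(-82)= (0 12 2 6 5)(3 10)(13 14)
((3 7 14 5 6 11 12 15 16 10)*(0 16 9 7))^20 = (16)(5 15)(6 9)(7 11)(12 14)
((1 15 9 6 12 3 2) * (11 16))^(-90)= (16)(1 15 9 6 12 3 2)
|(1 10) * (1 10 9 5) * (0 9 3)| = 5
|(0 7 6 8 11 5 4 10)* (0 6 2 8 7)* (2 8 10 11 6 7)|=|(2 10 7 8 6)(4 11 5)|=15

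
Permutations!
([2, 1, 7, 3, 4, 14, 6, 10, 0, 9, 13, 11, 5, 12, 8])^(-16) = (0 7 13 5 8 2 10 12 14)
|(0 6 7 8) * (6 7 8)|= 4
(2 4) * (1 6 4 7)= (1 6 4 2 7)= [0, 6, 7, 3, 2, 5, 4, 1]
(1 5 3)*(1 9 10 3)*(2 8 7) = (1 5)(2 8 7)(3 9 10) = [0, 5, 8, 9, 4, 1, 6, 2, 7, 10, 3]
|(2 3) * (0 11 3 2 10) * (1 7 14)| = |(0 11 3 10)(1 7 14)| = 12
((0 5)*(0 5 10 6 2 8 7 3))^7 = ((0 10 6 2 8 7 3))^7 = (10)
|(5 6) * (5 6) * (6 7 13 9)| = |(6 7 13 9)| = 4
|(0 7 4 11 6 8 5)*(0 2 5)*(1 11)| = |(0 7 4 1 11 6 8)(2 5)| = 14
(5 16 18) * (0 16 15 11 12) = [16, 1, 2, 3, 4, 15, 6, 7, 8, 9, 10, 12, 0, 13, 14, 11, 18, 17, 5] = (0 16 18 5 15 11 12)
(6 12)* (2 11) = [0, 1, 11, 3, 4, 5, 12, 7, 8, 9, 10, 2, 6] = (2 11)(6 12)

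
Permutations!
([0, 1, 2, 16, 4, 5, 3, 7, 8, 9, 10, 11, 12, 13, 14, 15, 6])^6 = (16)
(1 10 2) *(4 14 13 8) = (1 10 2)(4 14 13 8) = [0, 10, 1, 3, 14, 5, 6, 7, 4, 9, 2, 11, 12, 8, 13]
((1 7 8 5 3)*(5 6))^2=((1 7 8 6 5 3))^2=(1 8 5)(3 7 6)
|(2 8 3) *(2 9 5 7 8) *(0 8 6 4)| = 8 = |(0 8 3 9 5 7 6 4)|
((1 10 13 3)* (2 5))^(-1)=(1 3 13 10)(2 5)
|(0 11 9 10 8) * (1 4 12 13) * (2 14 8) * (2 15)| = |(0 11 9 10 15 2 14 8)(1 4 12 13)| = 8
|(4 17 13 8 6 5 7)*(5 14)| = 8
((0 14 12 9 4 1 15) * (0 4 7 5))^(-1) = (0 5 7 9 12 14)(1 4 15)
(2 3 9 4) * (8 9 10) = (2 3 10 8 9 4) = [0, 1, 3, 10, 2, 5, 6, 7, 9, 4, 8]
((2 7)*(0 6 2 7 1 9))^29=(0 9 1 2 6)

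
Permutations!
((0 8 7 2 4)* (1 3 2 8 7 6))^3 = (0 6 2 7 1 4 8 3)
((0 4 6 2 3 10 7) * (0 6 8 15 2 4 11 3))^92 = ((0 11 3 10 7 6 4 8 15 2))^92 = (0 3 7 4 15)(2 11 10 6 8)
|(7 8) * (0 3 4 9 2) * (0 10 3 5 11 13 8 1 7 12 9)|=|(0 5 11 13 8 12 9 2 10 3 4)(1 7)|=22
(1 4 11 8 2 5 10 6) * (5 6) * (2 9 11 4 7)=(1 7 2 6)(5 10)(8 9 11)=[0, 7, 6, 3, 4, 10, 1, 2, 9, 11, 5, 8]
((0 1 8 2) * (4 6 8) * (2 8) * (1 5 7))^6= ((8)(0 5 7 1 4 6 2))^6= (8)(0 2 6 4 1 7 5)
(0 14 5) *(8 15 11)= (0 14 5)(8 15 11)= [14, 1, 2, 3, 4, 0, 6, 7, 15, 9, 10, 8, 12, 13, 5, 11]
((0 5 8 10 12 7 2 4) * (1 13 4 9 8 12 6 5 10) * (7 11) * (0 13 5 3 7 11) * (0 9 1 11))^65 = (0 2 8 3 12 10 1 11 7 9 6 5)(4 13)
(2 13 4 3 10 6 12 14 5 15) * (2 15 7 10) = (15)(2 13 4 3)(5 7 10 6 12 14) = [0, 1, 13, 2, 3, 7, 12, 10, 8, 9, 6, 11, 14, 4, 5, 15]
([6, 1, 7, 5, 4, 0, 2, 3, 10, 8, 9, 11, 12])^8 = [2, 1, 3, 0, 4, 6, 7, 5, 9, 10, 8, 11, 12]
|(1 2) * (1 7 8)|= 4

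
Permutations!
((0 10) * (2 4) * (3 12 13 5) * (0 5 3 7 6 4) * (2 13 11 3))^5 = ((0 10 5 7 6 4 13 2)(3 12 11))^5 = (0 4 5 2 6 10 13 7)(3 11 12)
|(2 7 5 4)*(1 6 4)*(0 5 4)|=12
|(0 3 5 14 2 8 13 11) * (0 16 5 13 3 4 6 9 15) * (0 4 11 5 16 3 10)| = 36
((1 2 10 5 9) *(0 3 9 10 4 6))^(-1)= ((0 3 9 1 2 4 6)(5 10))^(-1)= (0 6 4 2 1 9 3)(5 10)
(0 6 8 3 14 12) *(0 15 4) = (0 6 8 3 14 12 15 4) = [6, 1, 2, 14, 0, 5, 8, 7, 3, 9, 10, 11, 15, 13, 12, 4]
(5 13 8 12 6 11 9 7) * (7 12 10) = (5 13 8 10 7)(6 11 9 12) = [0, 1, 2, 3, 4, 13, 11, 5, 10, 12, 7, 9, 6, 8]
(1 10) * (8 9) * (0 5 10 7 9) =[5, 7, 2, 3, 4, 10, 6, 9, 0, 8, 1] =(0 5 10 1 7 9 8)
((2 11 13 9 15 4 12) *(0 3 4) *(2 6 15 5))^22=(0 6 4)(2 13 5 11 9)(3 15 12)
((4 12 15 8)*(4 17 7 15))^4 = (17)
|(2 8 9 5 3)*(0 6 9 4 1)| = |(0 6 9 5 3 2 8 4 1)| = 9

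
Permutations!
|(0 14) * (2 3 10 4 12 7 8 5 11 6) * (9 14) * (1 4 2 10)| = 33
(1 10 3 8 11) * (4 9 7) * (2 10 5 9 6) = (1 5 9 7 4 6 2 10 3 8 11) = [0, 5, 10, 8, 6, 9, 2, 4, 11, 7, 3, 1]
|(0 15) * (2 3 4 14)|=4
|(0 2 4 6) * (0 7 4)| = |(0 2)(4 6 7)| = 6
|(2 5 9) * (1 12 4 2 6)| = |(1 12 4 2 5 9 6)| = 7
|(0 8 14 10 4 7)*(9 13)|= |(0 8 14 10 4 7)(9 13)|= 6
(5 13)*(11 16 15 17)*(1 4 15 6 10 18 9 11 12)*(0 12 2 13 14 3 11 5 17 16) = (0 12 1 4 15 16 6 10 18 9 5 14 3 11)(2 13 17) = [12, 4, 13, 11, 15, 14, 10, 7, 8, 5, 18, 0, 1, 17, 3, 16, 6, 2, 9]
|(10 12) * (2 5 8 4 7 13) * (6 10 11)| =|(2 5 8 4 7 13)(6 10 12 11)| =12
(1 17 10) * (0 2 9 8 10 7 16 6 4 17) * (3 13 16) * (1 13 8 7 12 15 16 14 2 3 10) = [3, 0, 9, 8, 17, 5, 4, 10, 1, 7, 13, 11, 15, 14, 2, 16, 6, 12] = (0 3 8 1)(2 9 7 10 13 14)(4 17 12 15 16 6)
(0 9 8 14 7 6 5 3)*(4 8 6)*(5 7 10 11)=(0 9 6 7 4 8 14 10 11 5 3)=[9, 1, 2, 0, 8, 3, 7, 4, 14, 6, 11, 5, 12, 13, 10]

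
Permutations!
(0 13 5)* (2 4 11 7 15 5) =(0 13 2 4 11 7 15 5) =[13, 1, 4, 3, 11, 0, 6, 15, 8, 9, 10, 7, 12, 2, 14, 5]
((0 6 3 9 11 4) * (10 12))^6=((0 6 3 9 11 4)(10 12))^6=(12)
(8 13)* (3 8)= (3 8 13)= [0, 1, 2, 8, 4, 5, 6, 7, 13, 9, 10, 11, 12, 3]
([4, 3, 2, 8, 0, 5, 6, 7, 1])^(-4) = (1 8 3)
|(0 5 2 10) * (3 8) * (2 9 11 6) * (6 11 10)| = 4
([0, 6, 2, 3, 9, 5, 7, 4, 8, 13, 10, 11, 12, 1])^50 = [0, 7, 2, 3, 13, 5, 4, 9, 8, 1, 10, 11, 12, 6]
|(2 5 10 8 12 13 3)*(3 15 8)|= |(2 5 10 3)(8 12 13 15)|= 4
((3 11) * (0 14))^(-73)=(0 14)(3 11)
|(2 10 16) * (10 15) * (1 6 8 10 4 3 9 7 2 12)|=6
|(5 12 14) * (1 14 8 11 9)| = 7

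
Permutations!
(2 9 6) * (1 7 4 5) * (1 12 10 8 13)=(1 7 4 5 12 10 8 13)(2 9 6)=[0, 7, 9, 3, 5, 12, 2, 4, 13, 6, 8, 11, 10, 1]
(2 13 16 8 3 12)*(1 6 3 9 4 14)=(1 6 3 12 2 13 16 8 9 4 14)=[0, 6, 13, 12, 14, 5, 3, 7, 9, 4, 10, 11, 2, 16, 1, 15, 8]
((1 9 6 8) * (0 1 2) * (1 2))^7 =(0 2)(1 8 6 9)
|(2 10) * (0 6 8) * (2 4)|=|(0 6 8)(2 10 4)|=3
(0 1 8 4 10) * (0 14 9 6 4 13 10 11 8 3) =(0 1 3)(4 11 8 13 10 14 9 6) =[1, 3, 2, 0, 11, 5, 4, 7, 13, 6, 14, 8, 12, 10, 9]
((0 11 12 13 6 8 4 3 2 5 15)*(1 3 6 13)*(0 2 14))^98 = (0 12 3)(1 14 11)(2 15 5)(4 8 6)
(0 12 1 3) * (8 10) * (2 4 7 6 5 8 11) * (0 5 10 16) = (0 12 1 3 5 8 16)(2 4 7 6 10 11) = [12, 3, 4, 5, 7, 8, 10, 6, 16, 9, 11, 2, 1, 13, 14, 15, 0]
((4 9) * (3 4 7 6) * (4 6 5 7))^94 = ((3 6)(4 9)(5 7))^94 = (9)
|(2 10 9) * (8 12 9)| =5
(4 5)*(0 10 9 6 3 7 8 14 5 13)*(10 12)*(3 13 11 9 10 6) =(0 12 6 13)(3 7 8 14 5 4 11 9) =[12, 1, 2, 7, 11, 4, 13, 8, 14, 3, 10, 9, 6, 0, 5]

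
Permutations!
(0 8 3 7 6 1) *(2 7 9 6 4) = (0 8 3 9 6 1)(2 7 4) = [8, 0, 7, 9, 2, 5, 1, 4, 3, 6]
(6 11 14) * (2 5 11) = (2 5 11 14 6) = [0, 1, 5, 3, 4, 11, 2, 7, 8, 9, 10, 14, 12, 13, 6]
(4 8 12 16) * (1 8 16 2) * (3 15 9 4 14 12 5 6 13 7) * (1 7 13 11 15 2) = (1 8 5 6 11 15 9 4 16 14 12)(2 7 3) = [0, 8, 7, 2, 16, 6, 11, 3, 5, 4, 10, 15, 1, 13, 12, 9, 14]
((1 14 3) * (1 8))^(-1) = (1 8 3 14)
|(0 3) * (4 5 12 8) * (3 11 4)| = 7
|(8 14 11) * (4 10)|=6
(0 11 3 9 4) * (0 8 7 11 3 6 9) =(0 3)(4 8 7 11 6 9) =[3, 1, 2, 0, 8, 5, 9, 11, 7, 4, 10, 6]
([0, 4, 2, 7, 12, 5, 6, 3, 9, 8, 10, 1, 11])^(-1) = [0, 11, 2, 7, 1, 5, 6, 3, 9, 8, 10, 12, 4]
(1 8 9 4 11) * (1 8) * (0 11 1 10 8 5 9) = [11, 10, 2, 3, 1, 9, 6, 7, 0, 4, 8, 5] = (0 11 5 9 4 1 10 8)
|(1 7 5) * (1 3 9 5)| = 6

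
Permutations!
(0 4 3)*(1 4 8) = [8, 4, 2, 0, 3, 5, 6, 7, 1] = (0 8 1 4 3)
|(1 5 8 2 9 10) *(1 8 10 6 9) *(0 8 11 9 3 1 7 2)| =14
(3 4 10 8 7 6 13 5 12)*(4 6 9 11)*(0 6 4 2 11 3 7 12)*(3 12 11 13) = [6, 1, 13, 4, 10, 0, 3, 9, 11, 12, 8, 2, 7, 5] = (0 6 3 4 10 8 11 2 13 5)(7 9 12)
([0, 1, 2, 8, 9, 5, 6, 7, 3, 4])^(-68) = [0, 1, 2, 3, 4, 5, 6, 7, 8, 9]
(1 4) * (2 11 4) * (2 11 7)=(1 11 4)(2 7)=[0, 11, 7, 3, 1, 5, 6, 2, 8, 9, 10, 4]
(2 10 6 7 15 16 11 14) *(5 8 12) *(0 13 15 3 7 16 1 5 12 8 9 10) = (0 13 15 1 5 9 10 6 16 11 14 2)(3 7) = [13, 5, 0, 7, 4, 9, 16, 3, 8, 10, 6, 14, 12, 15, 2, 1, 11]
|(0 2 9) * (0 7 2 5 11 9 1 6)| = 8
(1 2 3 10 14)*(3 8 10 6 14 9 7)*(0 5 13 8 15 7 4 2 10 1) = (0 5 13 8 1 10 9 4 2 15 7 3 6 14) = [5, 10, 15, 6, 2, 13, 14, 3, 1, 4, 9, 11, 12, 8, 0, 7]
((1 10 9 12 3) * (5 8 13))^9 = (13)(1 3 12 9 10)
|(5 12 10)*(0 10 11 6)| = |(0 10 5 12 11 6)| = 6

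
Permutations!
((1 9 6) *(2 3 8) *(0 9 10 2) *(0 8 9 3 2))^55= ((0 3 9 6 1 10))^55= (0 3 9 6 1 10)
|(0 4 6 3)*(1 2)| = 4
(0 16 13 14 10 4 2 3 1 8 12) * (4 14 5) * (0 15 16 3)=(0 3 1 8 12 15 16 13 5 4 2)(10 14)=[3, 8, 0, 1, 2, 4, 6, 7, 12, 9, 14, 11, 15, 5, 10, 16, 13]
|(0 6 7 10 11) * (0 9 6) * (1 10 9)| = |(1 10 11)(6 7 9)| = 3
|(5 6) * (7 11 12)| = |(5 6)(7 11 12)| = 6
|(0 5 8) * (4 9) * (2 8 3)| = 10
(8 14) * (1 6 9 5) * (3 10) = (1 6 9 5)(3 10)(8 14) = [0, 6, 2, 10, 4, 1, 9, 7, 14, 5, 3, 11, 12, 13, 8]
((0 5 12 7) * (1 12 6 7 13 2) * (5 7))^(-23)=((0 7)(1 12 13 2)(5 6))^(-23)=(0 7)(1 12 13 2)(5 6)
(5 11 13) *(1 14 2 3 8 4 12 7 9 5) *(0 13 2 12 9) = (0 13 1 14 12 7)(2 3 8 4 9 5 11) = [13, 14, 3, 8, 9, 11, 6, 0, 4, 5, 10, 2, 7, 1, 12]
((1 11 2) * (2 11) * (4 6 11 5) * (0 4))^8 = ((0 4 6 11 5)(1 2))^8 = (0 11 4 5 6)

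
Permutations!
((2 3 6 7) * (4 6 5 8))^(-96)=(2 5 4 7 3 8 6)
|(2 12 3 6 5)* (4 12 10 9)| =8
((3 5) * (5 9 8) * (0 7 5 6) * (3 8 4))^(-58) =(0 5 6 7 8)(3 4 9)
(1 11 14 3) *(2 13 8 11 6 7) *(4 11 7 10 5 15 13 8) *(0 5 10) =(0 5 15 13 4 11 14 3 1 6)(2 8 7) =[5, 6, 8, 1, 11, 15, 0, 2, 7, 9, 10, 14, 12, 4, 3, 13]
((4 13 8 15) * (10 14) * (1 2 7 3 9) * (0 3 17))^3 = (0 1 17 9 7 3 2)(4 15 8 13)(10 14)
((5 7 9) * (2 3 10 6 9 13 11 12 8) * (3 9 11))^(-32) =((2 9 5 7 13 3 10 6 11 12 8))^(-32) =(2 9 5 7 13 3 10 6 11 12 8)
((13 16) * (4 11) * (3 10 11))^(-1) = (3 4 11 10)(13 16)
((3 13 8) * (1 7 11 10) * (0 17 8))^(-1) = (0 13 3 8 17)(1 10 11 7) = ((0 17 8 3 13)(1 7 11 10))^(-1)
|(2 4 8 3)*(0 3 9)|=|(0 3 2 4 8 9)|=6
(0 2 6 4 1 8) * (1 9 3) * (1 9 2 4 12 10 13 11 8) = (0 4 2 6 12 10 13 11 8)(3 9) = [4, 1, 6, 9, 2, 5, 12, 7, 0, 3, 13, 8, 10, 11]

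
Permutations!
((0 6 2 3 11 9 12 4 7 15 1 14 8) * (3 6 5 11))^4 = (0 12 1 5 4 14 11 7 8 9 15)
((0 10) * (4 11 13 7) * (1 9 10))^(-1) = ((0 1 9 10)(4 11 13 7))^(-1) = (0 10 9 1)(4 7 13 11)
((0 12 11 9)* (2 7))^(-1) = ((0 12 11 9)(2 7))^(-1) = (0 9 11 12)(2 7)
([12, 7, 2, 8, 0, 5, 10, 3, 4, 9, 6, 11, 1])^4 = (0 3 12 8 1 4 7)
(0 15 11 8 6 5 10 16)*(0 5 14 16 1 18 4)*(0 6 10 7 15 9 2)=(0 9 2)(1 18 4 6 14 16 5 7 15 11 8 10)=[9, 18, 0, 3, 6, 7, 14, 15, 10, 2, 1, 8, 12, 13, 16, 11, 5, 17, 4]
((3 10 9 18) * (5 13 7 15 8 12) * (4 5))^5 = ((3 10 9 18)(4 5 13 7 15 8 12))^5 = (3 10 9 18)(4 8 7 5 12 15 13)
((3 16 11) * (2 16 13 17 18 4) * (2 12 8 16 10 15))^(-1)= (2 15 10)(3 11 16 8 12 4 18 17 13)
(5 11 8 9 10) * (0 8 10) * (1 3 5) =(0 8 9)(1 3 5 11 10) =[8, 3, 2, 5, 4, 11, 6, 7, 9, 0, 1, 10]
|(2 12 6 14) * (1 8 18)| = |(1 8 18)(2 12 6 14)| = 12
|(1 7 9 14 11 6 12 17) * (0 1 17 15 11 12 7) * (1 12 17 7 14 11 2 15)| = 6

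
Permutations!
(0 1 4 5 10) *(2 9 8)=(0 1 4 5 10)(2 9 8)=[1, 4, 9, 3, 5, 10, 6, 7, 2, 8, 0]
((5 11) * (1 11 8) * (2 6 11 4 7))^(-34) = (1 5 6 7)(2 4 8 11)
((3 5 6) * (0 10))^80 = (10)(3 6 5)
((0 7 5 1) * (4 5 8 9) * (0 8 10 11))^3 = (0 11 10 7)(1 4 8 5 9)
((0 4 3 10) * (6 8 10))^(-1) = (0 10 8 6 3 4)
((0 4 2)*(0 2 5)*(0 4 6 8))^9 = ((0 6 8)(4 5))^9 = (8)(4 5)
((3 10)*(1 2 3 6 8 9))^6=((1 2 3 10 6 8 9))^6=(1 9 8 6 10 3 2)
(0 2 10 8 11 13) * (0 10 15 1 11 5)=(0 2 15 1 11 13 10 8 5)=[2, 11, 15, 3, 4, 0, 6, 7, 5, 9, 8, 13, 12, 10, 14, 1]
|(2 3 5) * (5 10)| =4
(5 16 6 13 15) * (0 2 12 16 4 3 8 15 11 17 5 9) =(0 2 12 16 6 13 11 17 5 4 3 8 15 9) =[2, 1, 12, 8, 3, 4, 13, 7, 15, 0, 10, 17, 16, 11, 14, 9, 6, 5]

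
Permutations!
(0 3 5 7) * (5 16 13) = (0 3 16 13 5 7) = [3, 1, 2, 16, 4, 7, 6, 0, 8, 9, 10, 11, 12, 5, 14, 15, 13]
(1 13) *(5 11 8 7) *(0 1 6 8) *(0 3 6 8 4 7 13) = (0 1)(3 6 4 7 5 11)(8 13) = [1, 0, 2, 6, 7, 11, 4, 5, 13, 9, 10, 3, 12, 8]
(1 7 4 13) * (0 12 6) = (0 12 6)(1 7 4 13) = [12, 7, 2, 3, 13, 5, 0, 4, 8, 9, 10, 11, 6, 1]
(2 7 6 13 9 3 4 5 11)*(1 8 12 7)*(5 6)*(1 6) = (1 8 12 7 5 11 2 6 13 9 3 4) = [0, 8, 6, 4, 1, 11, 13, 5, 12, 3, 10, 2, 7, 9]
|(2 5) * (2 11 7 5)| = 3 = |(5 11 7)|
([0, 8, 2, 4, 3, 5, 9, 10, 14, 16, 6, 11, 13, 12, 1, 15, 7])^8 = [0, 14, 2, 3, 4, 5, 7, 9, 1, 10, 16, 11, 12, 13, 8, 15, 6]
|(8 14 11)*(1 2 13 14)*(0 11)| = 7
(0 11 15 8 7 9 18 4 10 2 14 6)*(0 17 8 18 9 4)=[11, 1, 14, 3, 10, 5, 17, 4, 7, 9, 2, 15, 12, 13, 6, 18, 16, 8, 0]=(0 11 15 18)(2 14 6 17 8 7 4 10)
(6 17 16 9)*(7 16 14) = [0, 1, 2, 3, 4, 5, 17, 16, 8, 6, 10, 11, 12, 13, 7, 15, 9, 14] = (6 17 14 7 16 9)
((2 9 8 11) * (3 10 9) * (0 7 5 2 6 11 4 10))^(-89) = ((0 7 5 2 3)(4 10 9 8)(6 11))^(-89) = (0 7 5 2 3)(4 8 9 10)(6 11)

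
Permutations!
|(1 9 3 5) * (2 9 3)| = |(1 3 5)(2 9)| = 6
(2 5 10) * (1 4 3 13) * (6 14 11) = [0, 4, 5, 13, 3, 10, 14, 7, 8, 9, 2, 6, 12, 1, 11] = (1 4 3 13)(2 5 10)(6 14 11)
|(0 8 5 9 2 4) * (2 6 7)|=|(0 8 5 9 6 7 2 4)|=8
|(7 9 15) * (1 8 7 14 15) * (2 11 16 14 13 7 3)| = |(1 8 3 2 11 16 14 15 13 7 9)| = 11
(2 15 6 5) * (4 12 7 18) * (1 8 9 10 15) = (1 8 9 10 15 6 5 2)(4 12 7 18) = [0, 8, 1, 3, 12, 2, 5, 18, 9, 10, 15, 11, 7, 13, 14, 6, 16, 17, 4]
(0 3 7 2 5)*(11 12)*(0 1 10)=[3, 10, 5, 7, 4, 1, 6, 2, 8, 9, 0, 12, 11]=(0 3 7 2 5 1 10)(11 12)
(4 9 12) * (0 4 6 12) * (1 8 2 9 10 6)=(0 4 10 6 12 1 8 2 9)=[4, 8, 9, 3, 10, 5, 12, 7, 2, 0, 6, 11, 1]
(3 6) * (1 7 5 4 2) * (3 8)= (1 7 5 4 2)(3 6 8)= [0, 7, 1, 6, 2, 4, 8, 5, 3]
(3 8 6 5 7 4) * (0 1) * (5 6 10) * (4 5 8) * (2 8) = (0 1)(2 8 10)(3 4)(5 7) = [1, 0, 8, 4, 3, 7, 6, 5, 10, 9, 2]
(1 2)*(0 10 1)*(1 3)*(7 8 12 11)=(0 10 3 1 2)(7 8 12 11)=[10, 2, 0, 1, 4, 5, 6, 8, 12, 9, 3, 7, 11]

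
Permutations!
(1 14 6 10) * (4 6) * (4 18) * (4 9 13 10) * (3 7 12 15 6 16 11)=(1 14 18 9 13 10)(3 7 12 15 6 4 16 11)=[0, 14, 2, 7, 16, 5, 4, 12, 8, 13, 1, 3, 15, 10, 18, 6, 11, 17, 9]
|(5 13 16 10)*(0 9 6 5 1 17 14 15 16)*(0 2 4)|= 42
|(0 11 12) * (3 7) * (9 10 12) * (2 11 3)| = 8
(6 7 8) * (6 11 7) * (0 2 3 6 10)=[2, 1, 3, 6, 4, 5, 10, 8, 11, 9, 0, 7]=(0 2 3 6 10)(7 8 11)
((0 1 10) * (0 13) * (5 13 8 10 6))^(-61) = (0 13 5 6 1)(8 10)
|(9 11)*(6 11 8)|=|(6 11 9 8)|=4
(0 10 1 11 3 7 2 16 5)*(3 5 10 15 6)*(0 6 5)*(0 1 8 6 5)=(0 15)(1 11)(2 16 10 8 6 3 7)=[15, 11, 16, 7, 4, 5, 3, 2, 6, 9, 8, 1, 12, 13, 14, 0, 10]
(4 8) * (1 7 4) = [0, 7, 2, 3, 8, 5, 6, 4, 1] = (1 7 4 8)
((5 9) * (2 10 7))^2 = ((2 10 7)(5 9))^2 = (2 7 10)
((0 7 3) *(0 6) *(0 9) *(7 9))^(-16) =(9)(3 7 6) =((0 9)(3 6 7))^(-16)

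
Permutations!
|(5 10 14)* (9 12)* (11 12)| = |(5 10 14)(9 11 12)| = 3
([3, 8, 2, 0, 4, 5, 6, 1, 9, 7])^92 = (9)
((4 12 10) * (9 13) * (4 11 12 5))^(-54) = ((4 5)(9 13)(10 11 12))^(-54) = (13)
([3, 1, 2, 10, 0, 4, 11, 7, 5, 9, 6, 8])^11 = (0 6 5 3 11 4 10 8)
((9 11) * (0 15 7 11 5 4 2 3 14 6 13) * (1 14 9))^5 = ((0 15 7 11 1 14 6 13)(2 3 9 5 4))^5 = (0 14 7 13 1 15 6 11)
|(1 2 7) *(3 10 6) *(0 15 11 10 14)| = 21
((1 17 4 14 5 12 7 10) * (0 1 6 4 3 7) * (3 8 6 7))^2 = (0 17 6 14 12 1 8 4 5)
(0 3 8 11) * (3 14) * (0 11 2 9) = (0 14 3 8 2 9) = [14, 1, 9, 8, 4, 5, 6, 7, 2, 0, 10, 11, 12, 13, 3]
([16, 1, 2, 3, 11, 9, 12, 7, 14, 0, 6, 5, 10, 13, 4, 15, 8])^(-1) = (0 9 5 11 4 14 8 16)(6 10 12)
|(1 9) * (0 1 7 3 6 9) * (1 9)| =6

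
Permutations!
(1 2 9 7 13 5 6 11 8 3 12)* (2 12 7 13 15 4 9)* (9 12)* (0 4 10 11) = (0 4 12 1 9 13 5 6)(3 7 15 10 11 8) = [4, 9, 2, 7, 12, 6, 0, 15, 3, 13, 11, 8, 1, 5, 14, 10]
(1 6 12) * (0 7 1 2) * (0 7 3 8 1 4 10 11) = (0 3 8 1 6 12 2 7 4 10 11) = [3, 6, 7, 8, 10, 5, 12, 4, 1, 9, 11, 0, 2]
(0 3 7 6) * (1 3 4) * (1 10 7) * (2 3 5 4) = (0 2 3 1 5 4 10 7 6) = [2, 5, 3, 1, 10, 4, 0, 6, 8, 9, 7]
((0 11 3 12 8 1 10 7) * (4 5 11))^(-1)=((0 4 5 11 3 12 8 1 10 7))^(-1)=(0 7 10 1 8 12 3 11 5 4)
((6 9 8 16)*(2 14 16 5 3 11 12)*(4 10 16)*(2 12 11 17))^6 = ((2 14 4 10 16 6 9 8 5 3 17))^6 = (2 9 14 8 4 5 10 3 16 17 6)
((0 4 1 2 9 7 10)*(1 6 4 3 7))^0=(10)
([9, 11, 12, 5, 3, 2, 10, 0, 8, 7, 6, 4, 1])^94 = (0 9 7)(1 3 12 4 2 11 5)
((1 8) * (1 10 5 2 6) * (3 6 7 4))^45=((1 8 10 5 2 7 4 3 6))^45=(10)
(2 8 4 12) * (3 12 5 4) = [0, 1, 8, 12, 5, 4, 6, 7, 3, 9, 10, 11, 2] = (2 8 3 12)(4 5)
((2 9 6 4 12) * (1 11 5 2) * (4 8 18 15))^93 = (1 6 12 9 4 2 15 5 18 11 8)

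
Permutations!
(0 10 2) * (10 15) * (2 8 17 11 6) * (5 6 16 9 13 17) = (0 15 10 8 5 6 2)(9 13 17 11 16) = [15, 1, 0, 3, 4, 6, 2, 7, 5, 13, 8, 16, 12, 17, 14, 10, 9, 11]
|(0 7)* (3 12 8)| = 6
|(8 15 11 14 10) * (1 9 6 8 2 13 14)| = |(1 9 6 8 15 11)(2 13 14 10)| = 12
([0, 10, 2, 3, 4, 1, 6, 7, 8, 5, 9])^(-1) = [0, 5, 2, 3, 4, 9, 6, 7, 8, 10, 1]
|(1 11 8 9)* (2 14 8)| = 6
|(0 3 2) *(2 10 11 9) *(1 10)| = 7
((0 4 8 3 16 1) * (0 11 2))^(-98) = ((0 4 8 3 16 1 11 2))^(-98) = (0 11 16 8)(1 3 4 2)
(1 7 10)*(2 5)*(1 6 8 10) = (1 7)(2 5)(6 8 10) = [0, 7, 5, 3, 4, 2, 8, 1, 10, 9, 6]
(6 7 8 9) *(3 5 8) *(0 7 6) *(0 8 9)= (0 7 3 5 9 8)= [7, 1, 2, 5, 4, 9, 6, 3, 0, 8]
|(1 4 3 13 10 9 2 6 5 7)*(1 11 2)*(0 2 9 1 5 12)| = 20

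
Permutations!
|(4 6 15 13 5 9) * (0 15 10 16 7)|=|(0 15 13 5 9 4 6 10 16 7)|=10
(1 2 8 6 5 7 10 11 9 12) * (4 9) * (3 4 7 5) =[0, 2, 8, 4, 9, 5, 3, 10, 6, 12, 11, 7, 1] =(1 2 8 6 3 4 9 12)(7 10 11)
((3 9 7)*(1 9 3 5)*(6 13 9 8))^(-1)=(1 5 7 9 13 6 8)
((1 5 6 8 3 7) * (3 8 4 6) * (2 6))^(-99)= ((8)(1 5 3 7)(2 6 4))^(-99)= (8)(1 5 3 7)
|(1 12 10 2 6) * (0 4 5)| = |(0 4 5)(1 12 10 2 6)| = 15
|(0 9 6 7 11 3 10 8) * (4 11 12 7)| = 8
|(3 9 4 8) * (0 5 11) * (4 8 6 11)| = |(0 5 4 6 11)(3 9 8)| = 15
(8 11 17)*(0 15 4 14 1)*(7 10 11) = (0 15 4 14 1)(7 10 11 17 8) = [15, 0, 2, 3, 14, 5, 6, 10, 7, 9, 11, 17, 12, 13, 1, 4, 16, 8]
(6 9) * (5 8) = [0, 1, 2, 3, 4, 8, 9, 7, 5, 6] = (5 8)(6 9)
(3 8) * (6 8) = [0, 1, 2, 6, 4, 5, 8, 7, 3] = (3 6 8)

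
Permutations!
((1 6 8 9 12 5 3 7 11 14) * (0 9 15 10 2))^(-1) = (0 2 10 15 8 6 1 14 11 7 3 5 12 9)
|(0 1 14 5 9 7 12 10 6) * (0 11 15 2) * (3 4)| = |(0 1 14 5 9 7 12 10 6 11 15 2)(3 4)| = 12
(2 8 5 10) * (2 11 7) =(2 8 5 10 11 7) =[0, 1, 8, 3, 4, 10, 6, 2, 5, 9, 11, 7]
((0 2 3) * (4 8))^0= (8)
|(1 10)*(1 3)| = 3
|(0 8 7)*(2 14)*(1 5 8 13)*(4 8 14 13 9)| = 5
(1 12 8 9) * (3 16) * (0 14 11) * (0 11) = (0 14)(1 12 8 9)(3 16) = [14, 12, 2, 16, 4, 5, 6, 7, 9, 1, 10, 11, 8, 13, 0, 15, 3]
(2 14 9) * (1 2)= (1 2 14 9)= [0, 2, 14, 3, 4, 5, 6, 7, 8, 1, 10, 11, 12, 13, 9]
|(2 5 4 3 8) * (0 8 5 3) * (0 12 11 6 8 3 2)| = 8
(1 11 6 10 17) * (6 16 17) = (1 11 16 17)(6 10) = [0, 11, 2, 3, 4, 5, 10, 7, 8, 9, 6, 16, 12, 13, 14, 15, 17, 1]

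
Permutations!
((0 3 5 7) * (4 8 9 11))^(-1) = ((0 3 5 7)(4 8 9 11))^(-1) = (0 7 5 3)(4 11 9 8)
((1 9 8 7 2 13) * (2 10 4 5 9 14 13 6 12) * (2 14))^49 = ((1 2 6 12 14 13)(4 5 9 8 7 10))^49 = (1 2 6 12 14 13)(4 5 9 8 7 10)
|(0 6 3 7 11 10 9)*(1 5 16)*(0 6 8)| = 6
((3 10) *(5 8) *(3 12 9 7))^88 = ((3 10 12 9 7)(5 8))^88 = (3 9 10 7 12)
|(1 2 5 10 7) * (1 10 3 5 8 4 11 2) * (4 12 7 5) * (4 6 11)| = 9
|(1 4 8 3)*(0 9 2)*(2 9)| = 4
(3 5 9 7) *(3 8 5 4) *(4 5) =[0, 1, 2, 5, 3, 9, 6, 8, 4, 7] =(3 5 9 7 8 4)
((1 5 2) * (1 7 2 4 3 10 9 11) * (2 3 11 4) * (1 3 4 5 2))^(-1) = (1 5 9 10 3 11 4 7 2)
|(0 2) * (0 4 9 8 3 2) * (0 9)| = |(0 9 8 3 2 4)| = 6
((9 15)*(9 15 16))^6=(16)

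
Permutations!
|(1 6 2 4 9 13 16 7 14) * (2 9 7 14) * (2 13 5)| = |(1 6 9 5 2 4 7 13 16 14)| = 10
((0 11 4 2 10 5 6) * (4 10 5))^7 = ((0 11 10 4 2 5 6))^7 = (11)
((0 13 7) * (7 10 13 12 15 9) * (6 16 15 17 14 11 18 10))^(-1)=(0 7 9 15 16 6 13 10 18 11 14 17 12)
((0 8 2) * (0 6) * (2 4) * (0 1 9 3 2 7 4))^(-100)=((0 8)(1 9 3 2 6)(4 7))^(-100)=(9)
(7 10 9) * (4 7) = (4 7 10 9) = [0, 1, 2, 3, 7, 5, 6, 10, 8, 4, 9]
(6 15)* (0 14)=(0 14)(6 15)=[14, 1, 2, 3, 4, 5, 15, 7, 8, 9, 10, 11, 12, 13, 0, 6]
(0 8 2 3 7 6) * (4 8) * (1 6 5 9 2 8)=(0 4 1 6)(2 3 7 5 9)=[4, 6, 3, 7, 1, 9, 0, 5, 8, 2]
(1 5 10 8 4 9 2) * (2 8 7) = (1 5 10 7 2)(4 9 8) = [0, 5, 1, 3, 9, 10, 6, 2, 4, 8, 7]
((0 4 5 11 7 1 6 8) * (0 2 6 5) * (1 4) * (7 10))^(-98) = (11)(2 6 8) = ((0 1 5 11 10 7 4)(2 6 8))^(-98)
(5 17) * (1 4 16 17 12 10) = [0, 4, 2, 3, 16, 12, 6, 7, 8, 9, 1, 11, 10, 13, 14, 15, 17, 5] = (1 4 16 17 5 12 10)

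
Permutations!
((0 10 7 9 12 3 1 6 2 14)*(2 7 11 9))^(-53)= ((0 10 11 9 12 3 1 6 7 2 14))^(-53)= (0 11 12 1 7 14 10 9 3 6 2)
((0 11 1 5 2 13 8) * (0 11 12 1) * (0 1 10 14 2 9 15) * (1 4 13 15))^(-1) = (0 15 2 14 10 12)(1 9 5)(4 11 8 13)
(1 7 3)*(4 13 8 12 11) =[0, 7, 2, 1, 13, 5, 6, 3, 12, 9, 10, 4, 11, 8] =(1 7 3)(4 13 8 12 11)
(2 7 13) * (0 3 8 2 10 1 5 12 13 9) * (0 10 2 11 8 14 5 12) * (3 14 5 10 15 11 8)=(0 14 10 1 12 13 2 7 9 15 11 3 5)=[14, 12, 7, 5, 4, 0, 6, 9, 8, 15, 1, 3, 13, 2, 10, 11]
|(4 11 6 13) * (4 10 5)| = 6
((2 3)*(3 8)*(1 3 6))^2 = ((1 3 2 8 6))^2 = (1 2 6 3 8)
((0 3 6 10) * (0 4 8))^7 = (0 3 6 10 4 8)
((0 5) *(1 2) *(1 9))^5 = (0 5)(1 9 2)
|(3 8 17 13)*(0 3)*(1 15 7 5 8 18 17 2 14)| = 35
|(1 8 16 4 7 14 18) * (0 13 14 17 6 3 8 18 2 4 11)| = |(0 13 14 2 4 7 17 6 3 8 16 11)(1 18)| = 12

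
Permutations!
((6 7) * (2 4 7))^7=((2 4 7 6))^7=(2 6 7 4)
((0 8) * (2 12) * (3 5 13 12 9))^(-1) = (0 8)(2 12 13 5 3 9)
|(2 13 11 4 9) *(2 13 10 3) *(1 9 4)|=|(1 9 13 11)(2 10 3)|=12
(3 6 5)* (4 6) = (3 4 6 5) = [0, 1, 2, 4, 6, 3, 5]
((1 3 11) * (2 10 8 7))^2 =((1 3 11)(2 10 8 7))^2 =(1 11 3)(2 8)(7 10)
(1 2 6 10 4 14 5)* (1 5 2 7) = [0, 7, 6, 3, 14, 5, 10, 1, 8, 9, 4, 11, 12, 13, 2] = (1 7)(2 6 10 4 14)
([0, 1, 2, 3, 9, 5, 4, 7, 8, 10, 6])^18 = [0, 1, 2, 3, 10, 5, 9, 7, 8, 6, 4]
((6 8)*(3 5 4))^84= (8)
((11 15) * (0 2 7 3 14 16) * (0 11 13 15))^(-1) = ((0 2 7 3 14 16 11)(13 15))^(-1) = (0 11 16 14 3 7 2)(13 15)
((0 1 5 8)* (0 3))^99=(0 3 8 5 1)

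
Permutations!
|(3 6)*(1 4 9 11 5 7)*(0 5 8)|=8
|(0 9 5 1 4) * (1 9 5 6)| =6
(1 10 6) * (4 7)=(1 10 6)(4 7)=[0, 10, 2, 3, 7, 5, 1, 4, 8, 9, 6]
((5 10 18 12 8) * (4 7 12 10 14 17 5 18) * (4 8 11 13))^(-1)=(4 13 11 12 7)(5 17 14)(8 10 18)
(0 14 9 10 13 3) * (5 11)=(0 14 9 10 13 3)(5 11)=[14, 1, 2, 0, 4, 11, 6, 7, 8, 10, 13, 5, 12, 3, 9]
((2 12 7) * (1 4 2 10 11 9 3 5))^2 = (1 2 7 11 3)(4 12 10 9 5)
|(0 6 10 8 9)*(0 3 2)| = 7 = |(0 6 10 8 9 3 2)|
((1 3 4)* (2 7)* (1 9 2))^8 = (1 4 2)(3 9 7)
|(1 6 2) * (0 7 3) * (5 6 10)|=15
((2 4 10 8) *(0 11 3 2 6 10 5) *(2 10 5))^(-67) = (0 10 5 3 6 11 8)(2 4)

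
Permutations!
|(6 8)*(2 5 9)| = |(2 5 9)(6 8)| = 6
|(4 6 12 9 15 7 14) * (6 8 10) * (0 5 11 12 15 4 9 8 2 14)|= 36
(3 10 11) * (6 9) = [0, 1, 2, 10, 4, 5, 9, 7, 8, 6, 11, 3] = (3 10 11)(6 9)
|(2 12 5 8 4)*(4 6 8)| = |(2 12 5 4)(6 8)| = 4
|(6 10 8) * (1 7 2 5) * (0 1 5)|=12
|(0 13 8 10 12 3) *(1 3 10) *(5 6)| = |(0 13 8 1 3)(5 6)(10 12)| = 10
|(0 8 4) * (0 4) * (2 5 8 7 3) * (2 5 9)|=10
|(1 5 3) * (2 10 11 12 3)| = 7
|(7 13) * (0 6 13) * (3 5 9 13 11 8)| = |(0 6 11 8 3 5 9 13 7)| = 9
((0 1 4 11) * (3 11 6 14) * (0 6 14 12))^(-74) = ((0 1 4 14 3 11 6 12))^(-74) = (0 6 3 4)(1 12 11 14)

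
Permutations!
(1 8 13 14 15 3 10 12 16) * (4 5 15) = [0, 8, 2, 10, 5, 15, 6, 7, 13, 9, 12, 11, 16, 14, 4, 3, 1] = (1 8 13 14 4 5 15 3 10 12 16)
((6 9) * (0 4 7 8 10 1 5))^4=(0 10 4 1 7 5 8)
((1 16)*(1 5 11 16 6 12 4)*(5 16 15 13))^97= ((16)(1 6 12 4)(5 11 15 13))^97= (16)(1 6 12 4)(5 11 15 13)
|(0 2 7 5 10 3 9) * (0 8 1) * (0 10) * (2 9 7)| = 8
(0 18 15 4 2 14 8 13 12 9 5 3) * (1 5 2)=[18, 5, 14, 0, 1, 3, 6, 7, 13, 2, 10, 11, 9, 12, 8, 4, 16, 17, 15]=(0 18 15 4 1 5 3)(2 14 8 13 12 9)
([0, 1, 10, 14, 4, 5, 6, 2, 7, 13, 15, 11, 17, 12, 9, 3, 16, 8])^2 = (2 15 14 13 17 7 10 3 9 12 8)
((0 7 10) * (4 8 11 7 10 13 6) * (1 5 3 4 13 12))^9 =((0 10)(1 5 3 4 8 11 7 12)(6 13))^9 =(0 10)(1 5 3 4 8 11 7 12)(6 13)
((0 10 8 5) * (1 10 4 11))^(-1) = ((0 4 11 1 10 8 5))^(-1) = (0 5 8 10 1 11 4)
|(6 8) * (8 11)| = |(6 11 8)| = 3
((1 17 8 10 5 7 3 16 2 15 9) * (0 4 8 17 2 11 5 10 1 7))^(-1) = (17)(0 5 11 16 3 7 9 15 2 1 8 4)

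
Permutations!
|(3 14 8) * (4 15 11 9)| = 12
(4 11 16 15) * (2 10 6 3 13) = [0, 1, 10, 13, 11, 5, 3, 7, 8, 9, 6, 16, 12, 2, 14, 4, 15] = (2 10 6 3 13)(4 11 16 15)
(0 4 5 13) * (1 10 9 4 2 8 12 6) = (0 2 8 12 6 1 10 9 4 5 13) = [2, 10, 8, 3, 5, 13, 1, 7, 12, 4, 9, 11, 6, 0]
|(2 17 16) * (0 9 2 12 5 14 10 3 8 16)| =28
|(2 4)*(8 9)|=2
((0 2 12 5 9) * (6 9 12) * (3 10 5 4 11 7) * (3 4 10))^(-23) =((0 2 6 9)(4 11 7)(5 12 10))^(-23) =(0 2 6 9)(4 11 7)(5 12 10)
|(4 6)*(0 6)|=3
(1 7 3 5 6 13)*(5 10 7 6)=(1 6 13)(3 10 7)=[0, 6, 2, 10, 4, 5, 13, 3, 8, 9, 7, 11, 12, 1]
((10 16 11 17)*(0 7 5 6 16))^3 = ((0 7 5 6 16 11 17 10))^3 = (0 6 17 7 16 10 5 11)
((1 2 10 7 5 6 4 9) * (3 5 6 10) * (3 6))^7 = ((1 2 6 4 9)(3 5 10 7))^7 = (1 6 9 2 4)(3 7 10 5)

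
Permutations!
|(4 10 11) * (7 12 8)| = 3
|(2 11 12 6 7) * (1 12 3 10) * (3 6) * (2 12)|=|(1 2 11 6 7 12 3 10)|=8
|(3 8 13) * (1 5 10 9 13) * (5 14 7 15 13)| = 21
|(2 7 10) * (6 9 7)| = 5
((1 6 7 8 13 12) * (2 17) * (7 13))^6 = (17)(1 13)(6 12)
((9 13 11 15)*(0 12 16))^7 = ((0 12 16)(9 13 11 15))^7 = (0 12 16)(9 15 11 13)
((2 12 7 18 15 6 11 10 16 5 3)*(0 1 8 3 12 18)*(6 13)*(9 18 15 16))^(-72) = (0 11)(1 10)(2 16)(3 18)(5 15)(6 7)(8 9)(12 13)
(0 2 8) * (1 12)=[2, 12, 8, 3, 4, 5, 6, 7, 0, 9, 10, 11, 1]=(0 2 8)(1 12)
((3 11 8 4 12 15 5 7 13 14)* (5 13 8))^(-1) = ((3 11 5 7 8 4 12 15 13 14))^(-1) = (3 14 13 15 12 4 8 7 5 11)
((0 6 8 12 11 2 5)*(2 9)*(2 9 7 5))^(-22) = (0 5 7 11 12 8 6)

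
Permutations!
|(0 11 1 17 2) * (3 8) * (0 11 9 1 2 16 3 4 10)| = 18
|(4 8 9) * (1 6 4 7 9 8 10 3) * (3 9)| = 7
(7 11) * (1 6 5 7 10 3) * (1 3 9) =(1 6 5 7 11 10 9) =[0, 6, 2, 3, 4, 7, 5, 11, 8, 1, 9, 10]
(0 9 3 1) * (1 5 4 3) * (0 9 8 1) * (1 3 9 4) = (0 8 3 5 1 4 9) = [8, 4, 2, 5, 9, 1, 6, 7, 3, 0]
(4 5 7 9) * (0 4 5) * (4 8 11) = [8, 1, 2, 3, 0, 7, 6, 9, 11, 5, 10, 4] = (0 8 11 4)(5 7 9)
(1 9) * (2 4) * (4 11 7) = (1 9)(2 11 7 4) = [0, 9, 11, 3, 2, 5, 6, 4, 8, 1, 10, 7]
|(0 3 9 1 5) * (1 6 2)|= |(0 3 9 6 2 1 5)|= 7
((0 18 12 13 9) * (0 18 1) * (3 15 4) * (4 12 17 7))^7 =((0 1)(3 15 12 13 9 18 17 7 4))^7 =(0 1)(3 7 18 13 15 4 17 9 12)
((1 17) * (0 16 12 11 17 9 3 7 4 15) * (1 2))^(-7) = (0 2 4 11 3 16 1 15 17 7 12 9)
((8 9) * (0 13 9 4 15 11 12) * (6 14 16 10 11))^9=((0 13 9 8 4 15 6 14 16 10 11 12))^9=(0 10 6 8)(4 13 11 14)(9 12 16 15)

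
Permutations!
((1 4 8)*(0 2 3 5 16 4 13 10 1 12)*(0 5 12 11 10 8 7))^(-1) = (0 7 4 16 5 12 3 2)(1 10 11 8 13)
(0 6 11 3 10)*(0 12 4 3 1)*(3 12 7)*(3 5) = (0 6 11 1)(3 10 7 5)(4 12) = [6, 0, 2, 10, 12, 3, 11, 5, 8, 9, 7, 1, 4]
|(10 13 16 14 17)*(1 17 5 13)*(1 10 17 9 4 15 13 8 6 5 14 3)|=|(17)(1 9 4 15 13 16 3)(5 8 6)|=21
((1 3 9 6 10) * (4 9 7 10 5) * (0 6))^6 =((0 6 5 4 9)(1 3 7 10))^6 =(0 6 5 4 9)(1 7)(3 10)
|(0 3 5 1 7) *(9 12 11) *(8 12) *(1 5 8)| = 8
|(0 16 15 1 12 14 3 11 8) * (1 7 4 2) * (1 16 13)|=|(0 13 1 12 14 3 11 8)(2 16 15 7 4)|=40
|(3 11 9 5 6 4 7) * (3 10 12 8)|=|(3 11 9 5 6 4 7 10 12 8)|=10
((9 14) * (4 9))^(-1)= ((4 9 14))^(-1)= (4 14 9)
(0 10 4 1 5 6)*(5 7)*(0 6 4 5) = [10, 7, 2, 3, 1, 4, 6, 0, 8, 9, 5] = (0 10 5 4 1 7)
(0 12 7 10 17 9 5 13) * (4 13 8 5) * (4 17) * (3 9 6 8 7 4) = (0 12 4 13)(3 9 17 6 8 5 7 10) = [12, 1, 2, 9, 13, 7, 8, 10, 5, 17, 3, 11, 4, 0, 14, 15, 16, 6]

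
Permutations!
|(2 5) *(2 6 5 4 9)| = |(2 4 9)(5 6)| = 6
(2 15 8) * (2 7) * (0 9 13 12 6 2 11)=(0 9 13 12 6 2 15 8 7 11)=[9, 1, 15, 3, 4, 5, 2, 11, 7, 13, 10, 0, 6, 12, 14, 8]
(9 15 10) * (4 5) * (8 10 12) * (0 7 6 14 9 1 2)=(0 7 6 14 9 15 12 8 10 1 2)(4 5)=[7, 2, 0, 3, 5, 4, 14, 6, 10, 15, 1, 11, 8, 13, 9, 12]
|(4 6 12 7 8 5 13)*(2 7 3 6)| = 6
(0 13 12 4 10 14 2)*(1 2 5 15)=(0 13 12 4 10 14 5 15 1 2)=[13, 2, 0, 3, 10, 15, 6, 7, 8, 9, 14, 11, 4, 12, 5, 1]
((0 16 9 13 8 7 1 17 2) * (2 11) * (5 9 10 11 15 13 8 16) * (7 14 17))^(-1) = (0 2 11 10 16 13 15 17 14 8 9 5)(1 7)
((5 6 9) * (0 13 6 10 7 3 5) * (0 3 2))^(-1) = (0 2 7 10 5 3 9 6 13)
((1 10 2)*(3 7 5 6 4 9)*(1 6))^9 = (10)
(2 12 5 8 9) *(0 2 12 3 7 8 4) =(0 2 3 7 8 9 12 5 4) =[2, 1, 3, 7, 0, 4, 6, 8, 9, 12, 10, 11, 5]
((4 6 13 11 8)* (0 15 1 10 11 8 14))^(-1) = (0 14 11 10 1 15)(4 8 13 6)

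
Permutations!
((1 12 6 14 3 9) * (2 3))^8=(1 12 6 14 2 3 9)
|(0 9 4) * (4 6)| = 4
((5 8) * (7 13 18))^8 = (7 18 13)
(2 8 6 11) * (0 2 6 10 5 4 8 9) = (0 2 9)(4 8 10 5)(6 11) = [2, 1, 9, 3, 8, 4, 11, 7, 10, 0, 5, 6]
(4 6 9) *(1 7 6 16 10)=(1 7 6 9 4 16 10)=[0, 7, 2, 3, 16, 5, 9, 6, 8, 4, 1, 11, 12, 13, 14, 15, 10]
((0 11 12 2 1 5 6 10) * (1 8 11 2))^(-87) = ((0 2 8 11 12 1 5 6 10))^(-87) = (0 11 5)(1 10 8)(2 12 6)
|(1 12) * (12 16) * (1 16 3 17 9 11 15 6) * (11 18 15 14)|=14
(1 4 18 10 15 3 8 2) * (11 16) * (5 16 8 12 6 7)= (1 4 18 10 15 3 12 6 7 5 16 11 8 2)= [0, 4, 1, 12, 18, 16, 7, 5, 2, 9, 15, 8, 6, 13, 14, 3, 11, 17, 10]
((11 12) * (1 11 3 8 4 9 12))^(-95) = ((1 11)(3 8 4 9 12))^(-95) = (12)(1 11)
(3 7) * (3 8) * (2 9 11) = (2 9 11)(3 7 8) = [0, 1, 9, 7, 4, 5, 6, 8, 3, 11, 10, 2]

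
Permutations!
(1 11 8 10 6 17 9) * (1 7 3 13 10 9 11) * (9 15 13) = (3 9 7)(6 17 11 8 15 13 10) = [0, 1, 2, 9, 4, 5, 17, 3, 15, 7, 6, 8, 12, 10, 14, 13, 16, 11]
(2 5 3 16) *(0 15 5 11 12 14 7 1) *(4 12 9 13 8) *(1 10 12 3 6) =(0 15 5 6 1)(2 11 9 13 8 4 3 16)(7 10 12 14) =[15, 0, 11, 16, 3, 6, 1, 10, 4, 13, 12, 9, 14, 8, 7, 5, 2]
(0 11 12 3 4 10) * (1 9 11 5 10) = (0 5 10)(1 9 11 12 3 4) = [5, 9, 2, 4, 1, 10, 6, 7, 8, 11, 0, 12, 3]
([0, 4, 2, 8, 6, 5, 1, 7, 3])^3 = [0, 1, 2, 8, 4, 5, 6, 7, 3]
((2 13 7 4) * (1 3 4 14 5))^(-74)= (1 14 13 4)(2 3 5 7)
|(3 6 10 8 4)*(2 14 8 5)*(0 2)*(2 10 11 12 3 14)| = 12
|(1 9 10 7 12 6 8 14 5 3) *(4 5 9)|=|(1 4 5 3)(6 8 14 9 10 7 12)|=28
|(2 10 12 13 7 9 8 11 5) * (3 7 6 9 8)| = |(2 10 12 13 6 9 3 7 8 11 5)| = 11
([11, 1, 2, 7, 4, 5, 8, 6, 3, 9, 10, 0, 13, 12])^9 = (0 11)(3 7 6 8)(12 13)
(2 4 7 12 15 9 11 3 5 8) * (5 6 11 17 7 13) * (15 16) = (2 4 13 5 8)(3 6 11)(7 12 16 15 9 17) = [0, 1, 4, 6, 13, 8, 11, 12, 2, 17, 10, 3, 16, 5, 14, 9, 15, 7]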